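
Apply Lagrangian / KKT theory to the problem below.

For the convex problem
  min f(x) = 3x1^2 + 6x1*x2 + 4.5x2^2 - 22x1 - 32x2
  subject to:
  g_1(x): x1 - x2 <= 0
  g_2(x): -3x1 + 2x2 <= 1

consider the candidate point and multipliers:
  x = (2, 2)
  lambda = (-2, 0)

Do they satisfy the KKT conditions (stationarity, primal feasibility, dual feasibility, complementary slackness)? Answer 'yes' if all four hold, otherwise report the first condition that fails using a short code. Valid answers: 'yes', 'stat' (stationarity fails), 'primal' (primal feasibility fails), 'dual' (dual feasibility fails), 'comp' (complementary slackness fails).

Gradient of f: grad f(x) = Q x + c = (2, -2)
Constraint values g_i(x) = a_i^T x - b_i:
  g_1((2, 2)) = 0
  g_2((2, 2)) = -3
Stationarity residual: grad f(x) + sum_i lambda_i a_i = (0, 0)
  -> stationarity OK
Primal feasibility (all g_i <= 0): OK
Dual feasibility (all lambda_i >= 0): FAILS
Complementary slackness (lambda_i * g_i(x) = 0 for all i): OK

Verdict: the first failing condition is dual_feasibility -> dual.

dual


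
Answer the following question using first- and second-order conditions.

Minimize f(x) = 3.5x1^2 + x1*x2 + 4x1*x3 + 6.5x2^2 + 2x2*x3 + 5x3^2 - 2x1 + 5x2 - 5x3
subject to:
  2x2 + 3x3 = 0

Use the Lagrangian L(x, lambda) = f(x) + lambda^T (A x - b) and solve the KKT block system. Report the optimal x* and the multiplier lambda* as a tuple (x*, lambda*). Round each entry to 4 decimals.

Form the Lagrangian:
  L(x, lambda) = (1/2) x^T Q x + c^T x + lambda^T (A x - b)
Stationarity (grad_x L = 0): Q x + c + A^T lambda = 0.
Primal feasibility: A x = b.

This gives the KKT block system:
  [ Q   A^T ] [ x     ]   [-c ]
  [ A    0  ] [ lambda ] = [ b ]

Solving the linear system:
  x*      = (0.1556, -0.5464, 0.3642)
  lambda* = (0.6093)
  f(x*)   = -2.4321

x* = (0.1556, -0.5464, 0.3642), lambda* = (0.6093)


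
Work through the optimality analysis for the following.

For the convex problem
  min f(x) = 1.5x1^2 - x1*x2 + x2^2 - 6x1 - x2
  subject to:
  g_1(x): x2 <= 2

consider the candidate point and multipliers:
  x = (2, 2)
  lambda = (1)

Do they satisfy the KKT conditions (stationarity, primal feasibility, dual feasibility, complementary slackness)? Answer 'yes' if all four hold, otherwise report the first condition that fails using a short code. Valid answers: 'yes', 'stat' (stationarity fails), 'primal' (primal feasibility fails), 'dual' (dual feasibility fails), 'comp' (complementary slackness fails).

Gradient of f: grad f(x) = Q x + c = (-2, 1)
Constraint values g_i(x) = a_i^T x - b_i:
  g_1((2, 2)) = 0
Stationarity residual: grad f(x) + sum_i lambda_i a_i = (-2, 2)
  -> stationarity FAILS
Primal feasibility (all g_i <= 0): OK
Dual feasibility (all lambda_i >= 0): OK
Complementary slackness (lambda_i * g_i(x) = 0 for all i): OK

Verdict: the first failing condition is stationarity -> stat.

stat


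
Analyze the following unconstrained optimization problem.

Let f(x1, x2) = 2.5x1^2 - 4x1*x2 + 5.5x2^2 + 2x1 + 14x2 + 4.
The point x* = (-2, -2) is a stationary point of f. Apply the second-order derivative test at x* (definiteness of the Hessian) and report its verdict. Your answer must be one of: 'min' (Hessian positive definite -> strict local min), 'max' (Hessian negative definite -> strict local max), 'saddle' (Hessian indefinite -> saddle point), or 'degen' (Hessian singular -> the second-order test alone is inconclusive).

Compute the Hessian H = grad^2 f:
  H = [[5, -4], [-4, 11]]
Verify stationarity: grad f(x*) = H x* + g = (0, 0).
Eigenvalues of H: 3, 13.
Both eigenvalues > 0, so H is positive definite -> x* is a strict local min.

min


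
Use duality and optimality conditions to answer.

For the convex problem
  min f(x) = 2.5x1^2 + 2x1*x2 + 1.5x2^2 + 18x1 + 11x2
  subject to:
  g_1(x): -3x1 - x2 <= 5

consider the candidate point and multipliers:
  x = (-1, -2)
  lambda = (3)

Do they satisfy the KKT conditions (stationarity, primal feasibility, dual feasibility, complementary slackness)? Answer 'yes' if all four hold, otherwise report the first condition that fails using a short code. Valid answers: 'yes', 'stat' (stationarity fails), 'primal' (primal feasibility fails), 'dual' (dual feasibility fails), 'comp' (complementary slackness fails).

Gradient of f: grad f(x) = Q x + c = (9, 3)
Constraint values g_i(x) = a_i^T x - b_i:
  g_1((-1, -2)) = 0
Stationarity residual: grad f(x) + sum_i lambda_i a_i = (0, 0)
  -> stationarity OK
Primal feasibility (all g_i <= 0): OK
Dual feasibility (all lambda_i >= 0): OK
Complementary slackness (lambda_i * g_i(x) = 0 for all i): OK

Verdict: yes, KKT holds.

yes


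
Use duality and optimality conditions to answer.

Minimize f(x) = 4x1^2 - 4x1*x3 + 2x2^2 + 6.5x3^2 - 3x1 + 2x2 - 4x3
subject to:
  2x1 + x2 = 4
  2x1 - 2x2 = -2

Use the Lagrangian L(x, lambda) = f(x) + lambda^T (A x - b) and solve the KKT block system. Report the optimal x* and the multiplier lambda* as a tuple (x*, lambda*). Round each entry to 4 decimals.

Form the Lagrangian:
  L(x, lambda) = (1/2) x^T Q x + c^T x + lambda^T (A x - b)
Stationarity (grad_x L = 0): Q x + c + A^T lambda = 0.
Primal feasibility: A x = b.

This gives the KKT block system:
  [ Q   A^T ] [ x     ]   [-c ]
  [ A    0  ] [ lambda ] = [ b ]

Solving the linear system:
  x*      = (1, 2, 0.6154)
  lambda* = (-4.1795, 2.9103)
  f(x*)   = 10.5385

x* = (1, 2, 0.6154), lambda* = (-4.1795, 2.9103)


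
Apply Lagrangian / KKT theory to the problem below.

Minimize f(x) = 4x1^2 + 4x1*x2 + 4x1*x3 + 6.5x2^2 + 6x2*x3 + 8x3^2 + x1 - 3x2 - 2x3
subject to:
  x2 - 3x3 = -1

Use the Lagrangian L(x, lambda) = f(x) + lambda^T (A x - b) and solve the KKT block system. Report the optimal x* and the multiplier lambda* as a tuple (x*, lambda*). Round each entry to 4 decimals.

Form the Lagrangian:
  L(x, lambda) = (1/2) x^T Q x + c^T x + lambda^T (A x - b)
Stationarity (grad_x L = 0): Q x + c + A^T lambda = 0.
Primal feasibility: A x = b.

This gives the KKT block system:
  [ Q   A^T ] [ x     ]   [-c ]
  [ A    0  ] [ lambda ] = [ b ]

Solving the linear system:
  x*      = (-0.3549, 0.0949, 0.365)
  lambda* = (0.9964)
  f(x*)   = -0.1866

x* = (-0.3549, 0.0949, 0.365), lambda* = (0.9964)


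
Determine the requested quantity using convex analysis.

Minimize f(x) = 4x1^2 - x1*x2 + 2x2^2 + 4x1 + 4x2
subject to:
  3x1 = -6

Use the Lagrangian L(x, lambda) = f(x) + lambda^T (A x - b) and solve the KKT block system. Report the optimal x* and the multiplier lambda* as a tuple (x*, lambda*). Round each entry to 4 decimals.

Form the Lagrangian:
  L(x, lambda) = (1/2) x^T Q x + c^T x + lambda^T (A x - b)
Stationarity (grad_x L = 0): Q x + c + A^T lambda = 0.
Primal feasibility: A x = b.

This gives the KKT block system:
  [ Q   A^T ] [ x     ]   [-c ]
  [ A    0  ] [ lambda ] = [ b ]

Solving the linear system:
  x*      = (-2, -1.5)
  lambda* = (3.5)
  f(x*)   = 3.5

x* = (-2, -1.5), lambda* = (3.5)


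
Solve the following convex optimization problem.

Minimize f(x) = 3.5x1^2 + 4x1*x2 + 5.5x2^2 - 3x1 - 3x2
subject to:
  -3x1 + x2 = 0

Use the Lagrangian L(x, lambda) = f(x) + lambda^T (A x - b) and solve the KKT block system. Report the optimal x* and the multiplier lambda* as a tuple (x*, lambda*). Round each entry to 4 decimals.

Form the Lagrangian:
  L(x, lambda) = (1/2) x^T Q x + c^T x + lambda^T (A x - b)
Stationarity (grad_x L = 0): Q x + c + A^T lambda = 0.
Primal feasibility: A x = b.

This gives the KKT block system:
  [ Q   A^T ] [ x     ]   [-c ]
  [ A    0  ] [ lambda ] = [ b ]

Solving the linear system:
  x*      = (0.0923, 0.2769)
  lambda* = (-0.4154)
  f(x*)   = -0.5538

x* = (0.0923, 0.2769), lambda* = (-0.4154)


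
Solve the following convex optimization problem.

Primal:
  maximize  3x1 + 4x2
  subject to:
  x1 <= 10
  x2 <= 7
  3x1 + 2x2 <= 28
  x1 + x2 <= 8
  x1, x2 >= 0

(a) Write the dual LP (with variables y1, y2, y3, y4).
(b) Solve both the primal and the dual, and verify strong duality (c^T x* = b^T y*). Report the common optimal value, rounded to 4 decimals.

The standard primal-dual pair for 'max c^T x s.t. A x <= b, x >= 0' is:
  Dual:  min b^T y  s.t.  A^T y >= c,  y >= 0.

So the dual LP is:
  minimize  10y1 + 7y2 + 28y3 + 8y4
  subject to:
    y1 + 3y3 + y4 >= 3
    y2 + 2y3 + y4 >= 4
    y1, y2, y3, y4 >= 0

Solving the primal: x* = (1, 7).
  primal value c^T x* = 31.
Solving the dual: y* = (0, 1, 0, 3).
  dual value b^T y* = 31.
Strong duality: c^T x* = b^T y*. Confirmed.

31


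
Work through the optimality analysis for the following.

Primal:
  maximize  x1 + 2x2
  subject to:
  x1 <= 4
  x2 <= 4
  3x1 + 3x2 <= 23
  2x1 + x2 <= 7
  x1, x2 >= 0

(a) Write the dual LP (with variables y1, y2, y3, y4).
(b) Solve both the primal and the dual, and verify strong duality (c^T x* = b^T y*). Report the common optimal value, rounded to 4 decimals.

The standard primal-dual pair for 'max c^T x s.t. A x <= b, x >= 0' is:
  Dual:  min b^T y  s.t.  A^T y >= c,  y >= 0.

So the dual LP is:
  minimize  4y1 + 4y2 + 23y3 + 7y4
  subject to:
    y1 + 3y3 + 2y4 >= 1
    y2 + 3y3 + y4 >= 2
    y1, y2, y3, y4 >= 0

Solving the primal: x* = (1.5, 4).
  primal value c^T x* = 9.5.
Solving the dual: y* = (0, 1.5, 0, 0.5).
  dual value b^T y* = 9.5.
Strong duality: c^T x* = b^T y*. Confirmed.

9.5


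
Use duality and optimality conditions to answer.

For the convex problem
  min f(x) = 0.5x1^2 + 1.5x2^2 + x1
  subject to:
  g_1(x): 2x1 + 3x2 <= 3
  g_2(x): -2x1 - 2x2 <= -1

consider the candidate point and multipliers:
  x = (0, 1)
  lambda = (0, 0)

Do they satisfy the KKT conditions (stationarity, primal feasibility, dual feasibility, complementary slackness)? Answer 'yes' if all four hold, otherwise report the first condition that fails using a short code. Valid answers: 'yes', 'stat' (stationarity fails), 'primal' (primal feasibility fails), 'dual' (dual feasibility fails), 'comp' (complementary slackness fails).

Gradient of f: grad f(x) = Q x + c = (1, 3)
Constraint values g_i(x) = a_i^T x - b_i:
  g_1((0, 1)) = 0
  g_2((0, 1)) = -1
Stationarity residual: grad f(x) + sum_i lambda_i a_i = (1, 3)
  -> stationarity FAILS
Primal feasibility (all g_i <= 0): OK
Dual feasibility (all lambda_i >= 0): OK
Complementary slackness (lambda_i * g_i(x) = 0 for all i): OK

Verdict: the first failing condition is stationarity -> stat.

stat


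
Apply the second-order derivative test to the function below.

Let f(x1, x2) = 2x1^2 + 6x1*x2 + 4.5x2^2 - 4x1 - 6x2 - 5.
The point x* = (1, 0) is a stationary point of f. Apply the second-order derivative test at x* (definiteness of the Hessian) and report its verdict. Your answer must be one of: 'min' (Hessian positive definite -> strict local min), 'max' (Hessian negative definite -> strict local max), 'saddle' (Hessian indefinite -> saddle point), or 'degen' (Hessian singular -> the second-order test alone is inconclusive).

Compute the Hessian H = grad^2 f:
  H = [[4, 6], [6, 9]]
Verify stationarity: grad f(x*) = H x* + g = (0, 0).
Eigenvalues of H: 0, 13.
H has a zero eigenvalue (singular; positive semidefinite but not definite), so H is neither positive definite, negative definite, nor indefinite. The second-order test alone is inconclusive -> degen.
(Indeed, f is constant along the null direction of H through x*, so x* is not a strict local extremum.)

degen


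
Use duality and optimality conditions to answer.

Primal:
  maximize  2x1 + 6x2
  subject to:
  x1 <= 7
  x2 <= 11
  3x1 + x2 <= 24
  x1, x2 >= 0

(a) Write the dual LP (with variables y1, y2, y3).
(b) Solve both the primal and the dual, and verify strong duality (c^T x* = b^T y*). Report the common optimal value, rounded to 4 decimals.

The standard primal-dual pair for 'max c^T x s.t. A x <= b, x >= 0' is:
  Dual:  min b^T y  s.t.  A^T y >= c,  y >= 0.

So the dual LP is:
  minimize  7y1 + 11y2 + 24y3
  subject to:
    y1 + 3y3 >= 2
    y2 + y3 >= 6
    y1, y2, y3 >= 0

Solving the primal: x* = (4.3333, 11).
  primal value c^T x* = 74.6667.
Solving the dual: y* = (0, 5.3333, 0.6667).
  dual value b^T y* = 74.6667.
Strong duality: c^T x* = b^T y*. Confirmed.

74.6667


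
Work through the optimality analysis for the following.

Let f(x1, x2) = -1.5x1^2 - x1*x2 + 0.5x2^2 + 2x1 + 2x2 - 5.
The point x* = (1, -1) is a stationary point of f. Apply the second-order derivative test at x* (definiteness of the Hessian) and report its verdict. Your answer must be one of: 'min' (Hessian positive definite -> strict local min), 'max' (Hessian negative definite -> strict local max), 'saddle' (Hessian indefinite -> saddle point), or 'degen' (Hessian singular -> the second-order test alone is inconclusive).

Compute the Hessian H = grad^2 f:
  H = [[-3, -1], [-1, 1]]
Verify stationarity: grad f(x*) = H x* + g = (0, 0).
Eigenvalues of H: -3.2361, 1.2361.
Eigenvalues have mixed signs, so H is indefinite -> x* is a saddle point.

saddle


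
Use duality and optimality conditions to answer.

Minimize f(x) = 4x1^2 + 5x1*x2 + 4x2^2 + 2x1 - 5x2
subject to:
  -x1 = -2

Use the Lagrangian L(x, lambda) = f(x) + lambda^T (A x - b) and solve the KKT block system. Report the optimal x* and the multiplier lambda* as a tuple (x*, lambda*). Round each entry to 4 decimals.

Form the Lagrangian:
  L(x, lambda) = (1/2) x^T Q x + c^T x + lambda^T (A x - b)
Stationarity (grad_x L = 0): Q x + c + A^T lambda = 0.
Primal feasibility: A x = b.

This gives the KKT block system:
  [ Q   A^T ] [ x     ]   [-c ]
  [ A    0  ] [ lambda ] = [ b ]

Solving the linear system:
  x*      = (2, -0.625)
  lambda* = (14.875)
  f(x*)   = 18.4375

x* = (2, -0.625), lambda* = (14.875)


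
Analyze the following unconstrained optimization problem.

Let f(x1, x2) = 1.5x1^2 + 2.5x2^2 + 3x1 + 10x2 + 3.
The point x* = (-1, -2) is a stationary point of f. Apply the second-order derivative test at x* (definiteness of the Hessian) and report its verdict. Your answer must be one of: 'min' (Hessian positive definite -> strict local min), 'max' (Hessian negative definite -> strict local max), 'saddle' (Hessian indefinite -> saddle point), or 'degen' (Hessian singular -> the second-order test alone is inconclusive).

Compute the Hessian H = grad^2 f:
  H = [[3, 0], [0, 5]]
Verify stationarity: grad f(x*) = H x* + g = (0, 0).
Eigenvalues of H: 3, 5.
Both eigenvalues > 0, so H is positive definite -> x* is a strict local min.

min


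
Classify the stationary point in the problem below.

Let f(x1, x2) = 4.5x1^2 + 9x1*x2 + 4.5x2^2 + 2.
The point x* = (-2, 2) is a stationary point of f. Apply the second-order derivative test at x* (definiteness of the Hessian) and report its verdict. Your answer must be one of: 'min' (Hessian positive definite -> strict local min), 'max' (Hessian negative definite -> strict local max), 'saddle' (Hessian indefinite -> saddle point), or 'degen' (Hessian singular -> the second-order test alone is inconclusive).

Compute the Hessian H = grad^2 f:
  H = [[9, 9], [9, 9]]
Verify stationarity: grad f(x*) = H x* + g = (0, 0).
Eigenvalues of H: 0, 18.
H has a zero eigenvalue (singular; positive semidefinite but not definite), so H is neither positive definite, negative definite, nor indefinite. The second-order test alone is inconclusive -> degen.
(Indeed, f is constant along the null direction of H through x*, so x* is not a strict local extremum.)

degen


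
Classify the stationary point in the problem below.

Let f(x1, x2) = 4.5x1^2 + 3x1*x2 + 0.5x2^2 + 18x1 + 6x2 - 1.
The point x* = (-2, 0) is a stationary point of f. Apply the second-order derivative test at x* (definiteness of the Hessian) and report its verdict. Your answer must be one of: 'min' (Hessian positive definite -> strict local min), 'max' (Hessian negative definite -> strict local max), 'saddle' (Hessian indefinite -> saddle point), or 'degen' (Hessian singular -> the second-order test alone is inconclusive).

Compute the Hessian H = grad^2 f:
  H = [[9, 3], [3, 1]]
Verify stationarity: grad f(x*) = H x* + g = (0, 0).
Eigenvalues of H: 0, 10.
H has a zero eigenvalue (singular; positive semidefinite but not definite), so H is neither positive definite, negative definite, nor indefinite. The second-order test alone is inconclusive -> degen.
(Indeed, f is constant along the null direction of H through x*, so x* is not a strict local extremum.)

degen


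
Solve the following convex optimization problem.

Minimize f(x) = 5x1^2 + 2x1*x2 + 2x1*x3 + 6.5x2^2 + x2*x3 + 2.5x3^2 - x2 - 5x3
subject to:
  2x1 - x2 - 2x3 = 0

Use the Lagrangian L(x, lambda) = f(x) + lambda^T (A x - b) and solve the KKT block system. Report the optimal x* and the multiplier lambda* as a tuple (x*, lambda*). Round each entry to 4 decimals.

Form the Lagrangian:
  L(x, lambda) = (1/2) x^T Q x + c^T x + lambda^T (A x - b)
Stationarity (grad_x L = 0): Q x + c + A^T lambda = 0.
Primal feasibility: A x = b.

This gives the KKT block system:
  [ Q   A^T ] [ x     ]   [-c ]
  [ A    0  ] [ lambda ] = [ b ]

Solving the linear system:
  x*      = (0.2604, -0.1034, 0.3121)
  lambda* = (-1.5109)
  f(x*)   = -0.7286

x* = (0.2604, -0.1034, 0.3121), lambda* = (-1.5109)


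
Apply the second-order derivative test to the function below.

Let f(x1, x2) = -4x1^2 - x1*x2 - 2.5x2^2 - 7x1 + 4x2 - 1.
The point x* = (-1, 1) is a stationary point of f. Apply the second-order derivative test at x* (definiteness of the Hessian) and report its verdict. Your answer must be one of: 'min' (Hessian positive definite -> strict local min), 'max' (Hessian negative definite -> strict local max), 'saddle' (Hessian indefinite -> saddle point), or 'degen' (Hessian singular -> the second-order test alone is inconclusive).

Compute the Hessian H = grad^2 f:
  H = [[-8, -1], [-1, -5]]
Verify stationarity: grad f(x*) = H x* + g = (0, 0).
Eigenvalues of H: -8.3028, -4.6972.
Both eigenvalues < 0, so H is negative definite -> x* is a strict local max.

max


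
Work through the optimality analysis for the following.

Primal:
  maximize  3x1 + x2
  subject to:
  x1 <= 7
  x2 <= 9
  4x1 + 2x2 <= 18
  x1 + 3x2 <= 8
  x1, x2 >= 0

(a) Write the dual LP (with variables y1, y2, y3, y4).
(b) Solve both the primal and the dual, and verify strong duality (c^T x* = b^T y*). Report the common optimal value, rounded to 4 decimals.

The standard primal-dual pair for 'max c^T x s.t. A x <= b, x >= 0' is:
  Dual:  min b^T y  s.t.  A^T y >= c,  y >= 0.

So the dual LP is:
  minimize  7y1 + 9y2 + 18y3 + 8y4
  subject to:
    y1 + 4y3 + y4 >= 3
    y2 + 2y3 + 3y4 >= 1
    y1, y2, y3, y4 >= 0

Solving the primal: x* = (4.5, 0).
  primal value c^T x* = 13.5.
Solving the dual: y* = (0, 0, 0.75, 0).
  dual value b^T y* = 13.5.
Strong duality: c^T x* = b^T y*. Confirmed.

13.5


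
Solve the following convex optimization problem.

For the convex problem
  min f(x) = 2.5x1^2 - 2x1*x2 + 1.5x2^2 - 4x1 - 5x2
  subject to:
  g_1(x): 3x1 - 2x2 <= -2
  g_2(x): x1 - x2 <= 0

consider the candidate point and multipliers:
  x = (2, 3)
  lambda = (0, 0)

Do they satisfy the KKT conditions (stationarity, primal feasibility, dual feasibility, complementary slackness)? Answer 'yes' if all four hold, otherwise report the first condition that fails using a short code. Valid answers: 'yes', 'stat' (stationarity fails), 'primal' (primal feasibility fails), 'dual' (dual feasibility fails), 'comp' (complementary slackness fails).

Gradient of f: grad f(x) = Q x + c = (0, 0)
Constraint values g_i(x) = a_i^T x - b_i:
  g_1((2, 3)) = 2
  g_2((2, 3)) = -1
Stationarity residual: grad f(x) + sum_i lambda_i a_i = (0, 0)
  -> stationarity OK
Primal feasibility (all g_i <= 0): FAILS
Dual feasibility (all lambda_i >= 0): OK
Complementary slackness (lambda_i * g_i(x) = 0 for all i): OK

Verdict: the first failing condition is primal_feasibility -> primal.

primal


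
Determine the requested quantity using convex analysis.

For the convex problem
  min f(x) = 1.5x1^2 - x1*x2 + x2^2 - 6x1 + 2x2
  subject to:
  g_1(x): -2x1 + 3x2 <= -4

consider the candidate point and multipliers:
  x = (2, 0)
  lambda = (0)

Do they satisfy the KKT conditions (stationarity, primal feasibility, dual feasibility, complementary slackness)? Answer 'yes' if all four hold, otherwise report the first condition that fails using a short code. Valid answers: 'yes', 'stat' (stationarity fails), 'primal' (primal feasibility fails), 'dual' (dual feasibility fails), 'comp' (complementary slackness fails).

Gradient of f: grad f(x) = Q x + c = (0, 0)
Constraint values g_i(x) = a_i^T x - b_i:
  g_1((2, 0)) = 0
Stationarity residual: grad f(x) + sum_i lambda_i a_i = (0, 0)
  -> stationarity OK
Primal feasibility (all g_i <= 0): OK
Dual feasibility (all lambda_i >= 0): OK
Complementary slackness (lambda_i * g_i(x) = 0 for all i): OK

Verdict: yes, KKT holds.

yes


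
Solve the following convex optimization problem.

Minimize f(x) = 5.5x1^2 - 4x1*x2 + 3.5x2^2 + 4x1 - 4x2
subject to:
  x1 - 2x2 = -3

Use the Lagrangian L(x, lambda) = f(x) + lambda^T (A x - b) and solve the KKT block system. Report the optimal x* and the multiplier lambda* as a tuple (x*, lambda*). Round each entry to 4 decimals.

Form the Lagrangian:
  L(x, lambda) = (1/2) x^T Q x + c^T x + lambda^T (A x - b)
Stationarity (grad_x L = 0): Q x + c + A^T lambda = 0.
Primal feasibility: A x = b.

This gives the KKT block system:
  [ Q   A^T ] [ x     ]   [-c ]
  [ A    0  ] [ lambda ] = [ b ]

Solving the linear system:
  x*      = (-0.1429, 1.4286)
  lambda* = (3.2857)
  f(x*)   = 1.7857

x* = (-0.1429, 1.4286), lambda* = (3.2857)


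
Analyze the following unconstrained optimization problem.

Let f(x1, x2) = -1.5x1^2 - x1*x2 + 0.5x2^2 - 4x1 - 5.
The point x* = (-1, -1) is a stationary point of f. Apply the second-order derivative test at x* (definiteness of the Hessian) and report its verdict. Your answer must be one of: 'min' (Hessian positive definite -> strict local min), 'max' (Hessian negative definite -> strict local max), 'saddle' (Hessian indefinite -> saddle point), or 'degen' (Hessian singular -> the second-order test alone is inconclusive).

Compute the Hessian H = grad^2 f:
  H = [[-3, -1], [-1, 1]]
Verify stationarity: grad f(x*) = H x* + g = (0, 0).
Eigenvalues of H: -3.2361, 1.2361.
Eigenvalues have mixed signs, so H is indefinite -> x* is a saddle point.

saddle


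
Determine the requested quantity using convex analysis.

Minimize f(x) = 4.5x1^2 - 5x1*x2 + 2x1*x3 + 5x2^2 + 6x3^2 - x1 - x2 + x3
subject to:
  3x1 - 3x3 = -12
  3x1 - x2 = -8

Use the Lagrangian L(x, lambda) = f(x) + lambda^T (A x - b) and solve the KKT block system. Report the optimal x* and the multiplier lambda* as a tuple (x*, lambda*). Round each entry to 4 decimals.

Form the Lagrangian:
  L(x, lambda) = (1/2) x^T Q x + c^T x + lambda^T (A x - b)
Stationarity (grad_x L = 0): Q x + c + A^T lambda = 0.
Primal feasibility: A x = b.

This gives the KKT block system:
  [ Q   A^T ] [ x     ]   [-c ]
  [ A    0  ] [ lambda ] = [ b ]

Solving the linear system:
  x*      = (-2.9765, -0.9294, 1.0235)
  lambda* = (2.4431, 4.5882)
  f(x*)   = 35.4765

x* = (-2.9765, -0.9294, 1.0235), lambda* = (2.4431, 4.5882)


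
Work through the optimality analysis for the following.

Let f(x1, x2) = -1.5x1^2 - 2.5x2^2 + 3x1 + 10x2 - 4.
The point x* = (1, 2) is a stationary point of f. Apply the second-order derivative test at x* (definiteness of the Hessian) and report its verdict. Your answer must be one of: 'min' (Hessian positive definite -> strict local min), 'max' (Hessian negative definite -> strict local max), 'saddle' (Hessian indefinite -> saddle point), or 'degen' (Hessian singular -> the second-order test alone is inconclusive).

Compute the Hessian H = grad^2 f:
  H = [[-3, 0], [0, -5]]
Verify stationarity: grad f(x*) = H x* + g = (0, 0).
Eigenvalues of H: -5, -3.
Both eigenvalues < 0, so H is negative definite -> x* is a strict local max.

max


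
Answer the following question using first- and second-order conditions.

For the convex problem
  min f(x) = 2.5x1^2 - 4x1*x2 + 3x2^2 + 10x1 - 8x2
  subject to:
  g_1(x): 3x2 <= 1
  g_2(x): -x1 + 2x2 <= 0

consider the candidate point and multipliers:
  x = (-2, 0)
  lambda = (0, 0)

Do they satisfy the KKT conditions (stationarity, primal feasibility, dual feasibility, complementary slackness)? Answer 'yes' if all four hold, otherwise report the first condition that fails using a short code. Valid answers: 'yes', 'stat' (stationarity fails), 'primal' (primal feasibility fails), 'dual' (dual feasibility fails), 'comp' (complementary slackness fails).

Gradient of f: grad f(x) = Q x + c = (0, 0)
Constraint values g_i(x) = a_i^T x - b_i:
  g_1((-2, 0)) = -1
  g_2((-2, 0)) = 2
Stationarity residual: grad f(x) + sum_i lambda_i a_i = (0, 0)
  -> stationarity OK
Primal feasibility (all g_i <= 0): FAILS
Dual feasibility (all lambda_i >= 0): OK
Complementary slackness (lambda_i * g_i(x) = 0 for all i): OK

Verdict: the first failing condition is primal_feasibility -> primal.

primal


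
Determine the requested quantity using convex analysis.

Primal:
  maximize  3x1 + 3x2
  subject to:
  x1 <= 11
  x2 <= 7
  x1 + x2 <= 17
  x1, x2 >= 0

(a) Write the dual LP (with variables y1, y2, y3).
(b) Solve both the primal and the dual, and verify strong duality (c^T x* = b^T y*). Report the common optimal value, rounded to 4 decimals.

The standard primal-dual pair for 'max c^T x s.t. A x <= b, x >= 0' is:
  Dual:  min b^T y  s.t.  A^T y >= c,  y >= 0.

So the dual LP is:
  minimize  11y1 + 7y2 + 17y3
  subject to:
    y1 + y3 >= 3
    y2 + y3 >= 3
    y1, y2, y3 >= 0

Solving the primal: x* = (10, 7).
  primal value c^T x* = 51.
Solving the dual: y* = (0, 0, 3).
  dual value b^T y* = 51.
Strong duality: c^T x* = b^T y*. Confirmed.

51


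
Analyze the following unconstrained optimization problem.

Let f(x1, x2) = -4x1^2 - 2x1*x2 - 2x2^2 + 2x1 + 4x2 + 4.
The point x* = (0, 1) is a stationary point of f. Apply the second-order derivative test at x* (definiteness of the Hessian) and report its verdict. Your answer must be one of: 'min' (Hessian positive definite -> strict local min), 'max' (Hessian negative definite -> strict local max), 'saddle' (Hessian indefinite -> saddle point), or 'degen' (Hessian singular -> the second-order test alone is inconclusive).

Compute the Hessian H = grad^2 f:
  H = [[-8, -2], [-2, -4]]
Verify stationarity: grad f(x*) = H x* + g = (0, 0).
Eigenvalues of H: -8.8284, -3.1716.
Both eigenvalues < 0, so H is negative definite -> x* is a strict local max.

max


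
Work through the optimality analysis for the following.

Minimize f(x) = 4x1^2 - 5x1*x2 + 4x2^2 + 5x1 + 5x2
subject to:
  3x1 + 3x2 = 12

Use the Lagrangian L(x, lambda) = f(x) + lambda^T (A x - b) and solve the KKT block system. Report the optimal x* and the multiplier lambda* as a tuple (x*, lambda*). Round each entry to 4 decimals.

Form the Lagrangian:
  L(x, lambda) = (1/2) x^T Q x + c^T x + lambda^T (A x - b)
Stationarity (grad_x L = 0): Q x + c + A^T lambda = 0.
Primal feasibility: A x = b.

This gives the KKT block system:
  [ Q   A^T ] [ x     ]   [-c ]
  [ A    0  ] [ lambda ] = [ b ]

Solving the linear system:
  x*      = (2, 2)
  lambda* = (-3.6667)
  f(x*)   = 32

x* = (2, 2), lambda* = (-3.6667)


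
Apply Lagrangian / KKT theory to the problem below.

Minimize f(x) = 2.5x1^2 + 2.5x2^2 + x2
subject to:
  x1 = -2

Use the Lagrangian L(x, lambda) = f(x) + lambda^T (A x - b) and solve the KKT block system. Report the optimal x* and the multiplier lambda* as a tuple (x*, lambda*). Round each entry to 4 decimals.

Form the Lagrangian:
  L(x, lambda) = (1/2) x^T Q x + c^T x + lambda^T (A x - b)
Stationarity (grad_x L = 0): Q x + c + A^T lambda = 0.
Primal feasibility: A x = b.

This gives the KKT block system:
  [ Q   A^T ] [ x     ]   [-c ]
  [ A    0  ] [ lambda ] = [ b ]

Solving the linear system:
  x*      = (-2, -0.2)
  lambda* = (10)
  f(x*)   = 9.9

x* = (-2, -0.2), lambda* = (10)


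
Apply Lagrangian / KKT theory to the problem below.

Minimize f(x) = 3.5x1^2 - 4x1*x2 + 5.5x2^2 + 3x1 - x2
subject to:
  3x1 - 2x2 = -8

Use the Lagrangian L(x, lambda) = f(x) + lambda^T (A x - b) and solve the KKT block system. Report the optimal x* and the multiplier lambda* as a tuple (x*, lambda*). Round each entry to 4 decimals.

Form the Lagrangian:
  L(x, lambda) = (1/2) x^T Q x + c^T x + lambda^T (A x - b)
Stationarity (grad_x L = 0): Q x + c + A^T lambda = 0.
Primal feasibility: A x = b.

This gives the KKT block system:
  [ Q   A^T ] [ x     ]   [-c ]
  [ A    0  ] [ lambda ] = [ b ]

Solving the linear system:
  x*      = (-2.6076, 0.0886)
  lambda* = (5.2025)
  f(x*)   = 16.8544

x* = (-2.6076, 0.0886), lambda* = (5.2025)


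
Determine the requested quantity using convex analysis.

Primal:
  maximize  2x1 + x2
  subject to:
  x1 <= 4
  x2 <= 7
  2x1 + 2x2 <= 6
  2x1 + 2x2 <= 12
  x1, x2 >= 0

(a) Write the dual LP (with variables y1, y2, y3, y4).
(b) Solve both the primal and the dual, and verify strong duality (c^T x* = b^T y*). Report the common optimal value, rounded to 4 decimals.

The standard primal-dual pair for 'max c^T x s.t. A x <= b, x >= 0' is:
  Dual:  min b^T y  s.t.  A^T y >= c,  y >= 0.

So the dual LP is:
  minimize  4y1 + 7y2 + 6y3 + 12y4
  subject to:
    y1 + 2y3 + 2y4 >= 2
    y2 + 2y3 + 2y4 >= 1
    y1, y2, y3, y4 >= 0

Solving the primal: x* = (3, 0).
  primal value c^T x* = 6.
Solving the dual: y* = (0, 0, 1, 0).
  dual value b^T y* = 6.
Strong duality: c^T x* = b^T y*. Confirmed.

6


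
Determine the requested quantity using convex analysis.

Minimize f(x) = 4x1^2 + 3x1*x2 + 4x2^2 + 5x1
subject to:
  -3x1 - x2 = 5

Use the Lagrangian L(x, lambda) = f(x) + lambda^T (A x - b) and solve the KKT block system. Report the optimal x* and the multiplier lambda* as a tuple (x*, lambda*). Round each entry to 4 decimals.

Form the Lagrangian:
  L(x, lambda) = (1/2) x^T Q x + c^T x + lambda^T (A x - b)
Stationarity (grad_x L = 0): Q x + c + A^T lambda = 0.
Primal feasibility: A x = b.

This gives the KKT block system:
  [ Q   A^T ] [ x     ]   [-c ]
  [ A    0  ] [ lambda ] = [ b ]

Solving the linear system:
  x*      = (-1.7742, 0.3226)
  lambda* = (-2.7419)
  f(x*)   = 2.4194

x* = (-1.7742, 0.3226), lambda* = (-2.7419)


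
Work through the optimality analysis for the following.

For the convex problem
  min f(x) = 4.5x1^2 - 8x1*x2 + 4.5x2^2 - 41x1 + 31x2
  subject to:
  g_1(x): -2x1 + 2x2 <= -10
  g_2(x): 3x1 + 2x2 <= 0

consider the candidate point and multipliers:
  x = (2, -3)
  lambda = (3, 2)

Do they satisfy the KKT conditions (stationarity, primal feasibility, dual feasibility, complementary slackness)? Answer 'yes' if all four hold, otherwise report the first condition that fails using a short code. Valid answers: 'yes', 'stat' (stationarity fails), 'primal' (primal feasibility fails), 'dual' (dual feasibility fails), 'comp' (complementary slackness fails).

Gradient of f: grad f(x) = Q x + c = (1, -12)
Constraint values g_i(x) = a_i^T x - b_i:
  g_1((2, -3)) = 0
  g_2((2, -3)) = 0
Stationarity residual: grad f(x) + sum_i lambda_i a_i = (1, -2)
  -> stationarity FAILS
Primal feasibility (all g_i <= 0): OK
Dual feasibility (all lambda_i >= 0): OK
Complementary slackness (lambda_i * g_i(x) = 0 for all i): OK

Verdict: the first failing condition is stationarity -> stat.

stat


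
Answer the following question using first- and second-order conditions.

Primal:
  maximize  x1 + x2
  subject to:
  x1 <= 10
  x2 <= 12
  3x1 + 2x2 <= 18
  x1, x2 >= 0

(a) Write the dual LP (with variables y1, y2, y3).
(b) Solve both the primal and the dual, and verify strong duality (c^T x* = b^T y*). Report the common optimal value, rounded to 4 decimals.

The standard primal-dual pair for 'max c^T x s.t. A x <= b, x >= 0' is:
  Dual:  min b^T y  s.t.  A^T y >= c,  y >= 0.

So the dual LP is:
  minimize  10y1 + 12y2 + 18y3
  subject to:
    y1 + 3y3 >= 1
    y2 + 2y3 >= 1
    y1, y2, y3 >= 0

Solving the primal: x* = (0, 9).
  primal value c^T x* = 9.
Solving the dual: y* = (0, 0, 0.5).
  dual value b^T y* = 9.
Strong duality: c^T x* = b^T y*. Confirmed.

9


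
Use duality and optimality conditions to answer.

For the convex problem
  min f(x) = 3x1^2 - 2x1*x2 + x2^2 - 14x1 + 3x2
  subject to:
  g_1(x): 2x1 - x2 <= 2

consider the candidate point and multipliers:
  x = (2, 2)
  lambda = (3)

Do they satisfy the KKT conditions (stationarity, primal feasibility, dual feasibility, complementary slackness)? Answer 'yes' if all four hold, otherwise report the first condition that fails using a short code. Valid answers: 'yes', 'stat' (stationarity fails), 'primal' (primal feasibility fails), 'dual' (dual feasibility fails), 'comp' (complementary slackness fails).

Gradient of f: grad f(x) = Q x + c = (-6, 3)
Constraint values g_i(x) = a_i^T x - b_i:
  g_1((2, 2)) = 0
Stationarity residual: grad f(x) + sum_i lambda_i a_i = (0, 0)
  -> stationarity OK
Primal feasibility (all g_i <= 0): OK
Dual feasibility (all lambda_i >= 0): OK
Complementary slackness (lambda_i * g_i(x) = 0 for all i): OK

Verdict: yes, KKT holds.

yes


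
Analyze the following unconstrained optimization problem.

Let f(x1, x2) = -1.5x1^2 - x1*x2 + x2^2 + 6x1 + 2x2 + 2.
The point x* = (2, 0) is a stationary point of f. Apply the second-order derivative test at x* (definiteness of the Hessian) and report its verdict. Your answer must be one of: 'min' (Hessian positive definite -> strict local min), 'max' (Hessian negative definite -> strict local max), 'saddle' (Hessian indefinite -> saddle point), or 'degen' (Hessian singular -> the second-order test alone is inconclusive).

Compute the Hessian H = grad^2 f:
  H = [[-3, -1], [-1, 2]]
Verify stationarity: grad f(x*) = H x* + g = (0, 0).
Eigenvalues of H: -3.1926, 2.1926.
Eigenvalues have mixed signs, so H is indefinite -> x* is a saddle point.

saddle


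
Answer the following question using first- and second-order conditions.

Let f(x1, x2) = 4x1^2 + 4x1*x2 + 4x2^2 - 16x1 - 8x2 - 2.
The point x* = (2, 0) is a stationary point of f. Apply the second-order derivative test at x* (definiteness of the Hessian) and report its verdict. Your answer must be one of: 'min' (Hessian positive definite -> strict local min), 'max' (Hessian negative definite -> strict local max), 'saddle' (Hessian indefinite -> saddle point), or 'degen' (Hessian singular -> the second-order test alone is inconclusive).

Compute the Hessian H = grad^2 f:
  H = [[8, 4], [4, 8]]
Verify stationarity: grad f(x*) = H x* + g = (0, 0).
Eigenvalues of H: 4, 12.
Both eigenvalues > 0, so H is positive definite -> x* is a strict local min.

min


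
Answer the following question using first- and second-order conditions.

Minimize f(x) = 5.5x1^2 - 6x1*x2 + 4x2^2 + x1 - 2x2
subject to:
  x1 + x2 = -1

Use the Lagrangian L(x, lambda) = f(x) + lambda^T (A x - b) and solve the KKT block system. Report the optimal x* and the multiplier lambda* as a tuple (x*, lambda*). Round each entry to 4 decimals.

Form the Lagrangian:
  L(x, lambda) = (1/2) x^T Q x + c^T x + lambda^T (A x - b)
Stationarity (grad_x L = 0): Q x + c + A^T lambda = 0.
Primal feasibility: A x = b.

This gives the KKT block system:
  [ Q   A^T ] [ x     ]   [-c ]
  [ A    0  ] [ lambda ] = [ b ]

Solving the linear system:
  x*      = (-0.5484, -0.4516)
  lambda* = (2.3226)
  f(x*)   = 1.3387

x* = (-0.5484, -0.4516), lambda* = (2.3226)


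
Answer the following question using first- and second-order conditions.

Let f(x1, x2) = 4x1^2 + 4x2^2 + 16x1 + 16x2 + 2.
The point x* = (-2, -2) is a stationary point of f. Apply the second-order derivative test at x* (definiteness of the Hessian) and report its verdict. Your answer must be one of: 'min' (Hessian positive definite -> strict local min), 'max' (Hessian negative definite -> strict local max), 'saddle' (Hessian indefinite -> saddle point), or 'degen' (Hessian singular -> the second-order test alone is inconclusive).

Compute the Hessian H = grad^2 f:
  H = [[8, 0], [0, 8]]
Verify stationarity: grad f(x*) = H x* + g = (0, 0).
Eigenvalues of H: 8, 8.
Both eigenvalues > 0, so H is positive definite -> x* is a strict local min.

min


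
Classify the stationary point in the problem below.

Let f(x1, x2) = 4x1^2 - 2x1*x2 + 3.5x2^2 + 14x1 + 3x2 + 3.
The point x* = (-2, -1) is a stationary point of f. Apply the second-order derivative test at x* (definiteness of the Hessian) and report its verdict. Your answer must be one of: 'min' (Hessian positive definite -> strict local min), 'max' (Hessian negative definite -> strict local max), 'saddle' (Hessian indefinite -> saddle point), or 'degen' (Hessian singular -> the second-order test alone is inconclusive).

Compute the Hessian H = grad^2 f:
  H = [[8, -2], [-2, 7]]
Verify stationarity: grad f(x*) = H x* + g = (0, 0).
Eigenvalues of H: 5.4384, 9.5616.
Both eigenvalues > 0, so H is positive definite -> x* is a strict local min.

min


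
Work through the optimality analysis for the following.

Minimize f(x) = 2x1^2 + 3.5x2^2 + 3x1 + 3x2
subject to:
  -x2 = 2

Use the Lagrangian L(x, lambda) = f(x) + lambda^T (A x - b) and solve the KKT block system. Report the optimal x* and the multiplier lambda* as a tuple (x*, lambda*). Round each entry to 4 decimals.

Form the Lagrangian:
  L(x, lambda) = (1/2) x^T Q x + c^T x + lambda^T (A x - b)
Stationarity (grad_x L = 0): Q x + c + A^T lambda = 0.
Primal feasibility: A x = b.

This gives the KKT block system:
  [ Q   A^T ] [ x     ]   [-c ]
  [ A    0  ] [ lambda ] = [ b ]

Solving the linear system:
  x*      = (-0.75, -2)
  lambda* = (-11)
  f(x*)   = 6.875

x* = (-0.75, -2), lambda* = (-11)


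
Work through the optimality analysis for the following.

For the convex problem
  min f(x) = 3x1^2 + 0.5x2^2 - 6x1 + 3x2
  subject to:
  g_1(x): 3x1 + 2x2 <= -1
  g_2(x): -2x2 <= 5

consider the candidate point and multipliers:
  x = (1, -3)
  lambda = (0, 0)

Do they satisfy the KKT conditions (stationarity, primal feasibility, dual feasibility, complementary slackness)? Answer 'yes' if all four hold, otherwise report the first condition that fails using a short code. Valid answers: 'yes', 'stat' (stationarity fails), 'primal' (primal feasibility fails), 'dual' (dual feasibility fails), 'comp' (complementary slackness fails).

Gradient of f: grad f(x) = Q x + c = (0, 0)
Constraint values g_i(x) = a_i^T x - b_i:
  g_1((1, -3)) = -2
  g_2((1, -3)) = 1
Stationarity residual: grad f(x) + sum_i lambda_i a_i = (0, 0)
  -> stationarity OK
Primal feasibility (all g_i <= 0): FAILS
Dual feasibility (all lambda_i >= 0): OK
Complementary slackness (lambda_i * g_i(x) = 0 for all i): OK

Verdict: the first failing condition is primal_feasibility -> primal.

primal


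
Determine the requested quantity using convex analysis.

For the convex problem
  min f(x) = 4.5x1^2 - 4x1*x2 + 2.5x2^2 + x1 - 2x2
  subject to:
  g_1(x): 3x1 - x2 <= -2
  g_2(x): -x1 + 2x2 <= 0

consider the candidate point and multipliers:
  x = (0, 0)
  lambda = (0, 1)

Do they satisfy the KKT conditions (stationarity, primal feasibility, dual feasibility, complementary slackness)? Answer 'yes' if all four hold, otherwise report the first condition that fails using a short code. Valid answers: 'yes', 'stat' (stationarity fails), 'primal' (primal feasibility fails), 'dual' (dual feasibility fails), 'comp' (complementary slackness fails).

Gradient of f: grad f(x) = Q x + c = (1, -2)
Constraint values g_i(x) = a_i^T x - b_i:
  g_1((0, 0)) = 2
  g_2((0, 0)) = 0
Stationarity residual: grad f(x) + sum_i lambda_i a_i = (0, 0)
  -> stationarity OK
Primal feasibility (all g_i <= 0): FAILS
Dual feasibility (all lambda_i >= 0): OK
Complementary slackness (lambda_i * g_i(x) = 0 for all i): OK

Verdict: the first failing condition is primal_feasibility -> primal.

primal


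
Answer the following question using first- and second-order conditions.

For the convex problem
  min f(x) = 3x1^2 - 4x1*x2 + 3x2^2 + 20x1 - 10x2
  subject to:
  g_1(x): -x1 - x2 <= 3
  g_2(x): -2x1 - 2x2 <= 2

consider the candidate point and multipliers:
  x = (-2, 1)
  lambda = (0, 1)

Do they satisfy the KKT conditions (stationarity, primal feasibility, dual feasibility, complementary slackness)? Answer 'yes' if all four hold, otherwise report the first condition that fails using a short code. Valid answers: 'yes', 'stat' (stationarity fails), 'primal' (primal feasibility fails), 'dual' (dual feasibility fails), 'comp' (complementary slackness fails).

Gradient of f: grad f(x) = Q x + c = (4, 4)
Constraint values g_i(x) = a_i^T x - b_i:
  g_1((-2, 1)) = -2
  g_2((-2, 1)) = 0
Stationarity residual: grad f(x) + sum_i lambda_i a_i = (2, 2)
  -> stationarity FAILS
Primal feasibility (all g_i <= 0): OK
Dual feasibility (all lambda_i >= 0): OK
Complementary slackness (lambda_i * g_i(x) = 0 for all i): OK

Verdict: the first failing condition is stationarity -> stat.

stat
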